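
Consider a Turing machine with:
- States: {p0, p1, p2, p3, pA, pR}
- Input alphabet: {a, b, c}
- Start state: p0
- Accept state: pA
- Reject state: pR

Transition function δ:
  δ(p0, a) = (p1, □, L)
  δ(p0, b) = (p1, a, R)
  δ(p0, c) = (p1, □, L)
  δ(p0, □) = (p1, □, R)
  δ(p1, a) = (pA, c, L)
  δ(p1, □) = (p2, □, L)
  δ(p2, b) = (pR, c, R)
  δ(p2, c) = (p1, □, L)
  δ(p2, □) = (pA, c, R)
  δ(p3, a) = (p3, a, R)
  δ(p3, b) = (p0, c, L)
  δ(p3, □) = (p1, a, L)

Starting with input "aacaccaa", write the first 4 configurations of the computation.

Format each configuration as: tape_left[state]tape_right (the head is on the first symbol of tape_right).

Transitions applied:
Step 1: δ(p0, a) = (p1, □, L)
Step 2: δ(p1, □) = (p2, □, L)
Step 3: δ(p2, □) = (pA, c, R)

The first 4 configurations are:
[p0]aacaccaa ⊢ [p1]□□acaccaa ⊢ [p2]□□□acaccaa ⊢ c[pA]□□acaccaa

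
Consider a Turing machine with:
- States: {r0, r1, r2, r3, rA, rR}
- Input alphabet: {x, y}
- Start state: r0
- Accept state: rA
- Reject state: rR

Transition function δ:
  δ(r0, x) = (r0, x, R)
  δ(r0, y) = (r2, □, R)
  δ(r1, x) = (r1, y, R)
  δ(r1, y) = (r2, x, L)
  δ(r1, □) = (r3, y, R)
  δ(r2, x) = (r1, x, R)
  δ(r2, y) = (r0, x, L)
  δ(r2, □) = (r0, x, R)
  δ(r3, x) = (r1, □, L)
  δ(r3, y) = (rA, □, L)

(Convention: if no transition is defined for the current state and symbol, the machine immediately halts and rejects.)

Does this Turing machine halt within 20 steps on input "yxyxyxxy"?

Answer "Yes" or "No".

Execution trace:
Initial: [r0]yxyxyxxy
Step 1: δ(r0, y) = (r2, □, R) → □[r2]xyxyxxy
Step 2: δ(r2, x) = (r1, x, R) → □x[r1]yxyxxy
Step 3: δ(r1, y) = (r2, x, L) → □[r2]xxxyxxy
Step 4: δ(r2, x) = (r1, x, R) → □x[r1]xxyxxy
Step 5: δ(r1, x) = (r1, y, R) → □xy[r1]xyxxy
Step 6: δ(r1, x) = (r1, y, R) → □xyy[r1]yxxy
Step 7: δ(r1, y) = (r2, x, L) → □xy[r2]yxxxy
Step 8: δ(r2, y) = (r0, x, L) → □x[r0]yxxxxy
Step 9: δ(r0, y) = (r2, □, R) → □x□[r2]xxxxy
Step 10: δ(r2, x) = (r1, x, R) → □x□x[r1]xxxy
Step 11: δ(r1, x) = (r1, y, R) → □x□xy[r1]xxy
Step 12: δ(r1, x) = (r1, y, R) → □x□xyy[r1]xy
Step 13: δ(r1, x) = (r1, y, R) → □x□xyyy[r1]y
Step 14: δ(r1, y) = (r2, x, L) → □x□xyy[r2]yx
Step 15: δ(r2, y) = (r0, x, L) → □x□xy[r0]yxx
Step 16: δ(r0, y) = (r2, □, R) → □x□xy□[r2]xx
Step 17: δ(r2, x) = (r1, x, R) → □x□xy□x[r1]x
Step 18: δ(r1, x) = (r1, y, R) → □x□xy□xy[r1]□
Step 19: δ(r1, □) = (r3, y, R) → □x□xy□xyy[r3]□

No transition is defined for δ(r3, □). By convention the machine halts and rejects.
The machine halted after 19 steps (within the 20-step bound).

Answer: Yes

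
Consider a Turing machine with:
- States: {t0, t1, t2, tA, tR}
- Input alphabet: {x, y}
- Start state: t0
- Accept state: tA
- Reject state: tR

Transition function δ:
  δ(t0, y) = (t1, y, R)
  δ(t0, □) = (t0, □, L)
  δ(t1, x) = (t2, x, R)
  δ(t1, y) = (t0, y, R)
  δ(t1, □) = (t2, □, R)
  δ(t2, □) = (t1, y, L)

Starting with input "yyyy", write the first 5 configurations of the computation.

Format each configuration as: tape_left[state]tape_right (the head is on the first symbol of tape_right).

Transitions applied:
Step 1: δ(t0, y) = (t1, y, R)
Step 2: δ(t1, y) = (t0, y, R)
Step 3: δ(t0, y) = (t1, y, R)
Step 4: δ(t1, y) = (t0, y, R)

The first 5 configurations are:
[t0]yyyy ⊢ y[t1]yyy ⊢ yy[t0]yy ⊢ yyy[t1]y ⊢ yyyy[t0]□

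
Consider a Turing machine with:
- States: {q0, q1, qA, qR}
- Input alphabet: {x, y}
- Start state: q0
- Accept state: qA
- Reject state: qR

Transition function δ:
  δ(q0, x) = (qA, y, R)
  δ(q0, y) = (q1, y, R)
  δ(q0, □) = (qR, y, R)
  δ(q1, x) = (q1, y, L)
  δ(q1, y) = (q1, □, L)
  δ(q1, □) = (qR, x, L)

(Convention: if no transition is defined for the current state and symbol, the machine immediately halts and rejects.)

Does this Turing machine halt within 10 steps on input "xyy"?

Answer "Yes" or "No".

Execution trace:
Initial: [q0]xyy
Step 1: δ(q0, x) = (qA, y, R) → y[qA]yy

The machine reaches the accept state qA and halts.
The machine halted after 1 step (within the 10-step bound).

Answer: Yes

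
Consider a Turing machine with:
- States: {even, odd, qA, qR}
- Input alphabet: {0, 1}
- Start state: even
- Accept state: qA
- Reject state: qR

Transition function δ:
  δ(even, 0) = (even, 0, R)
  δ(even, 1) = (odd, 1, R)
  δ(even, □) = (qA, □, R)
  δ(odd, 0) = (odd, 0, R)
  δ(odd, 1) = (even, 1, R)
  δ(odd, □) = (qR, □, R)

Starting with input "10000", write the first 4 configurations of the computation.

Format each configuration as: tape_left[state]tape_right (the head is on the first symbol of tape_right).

Transitions applied:
Step 1: δ(even, 1) = (odd, 1, R)
Step 2: δ(odd, 0) = (odd, 0, R)
Step 3: δ(odd, 0) = (odd, 0, R)

The first 4 configurations are:
[even]10000 ⊢ 1[odd]0000 ⊢ 10[odd]000 ⊢ 100[odd]00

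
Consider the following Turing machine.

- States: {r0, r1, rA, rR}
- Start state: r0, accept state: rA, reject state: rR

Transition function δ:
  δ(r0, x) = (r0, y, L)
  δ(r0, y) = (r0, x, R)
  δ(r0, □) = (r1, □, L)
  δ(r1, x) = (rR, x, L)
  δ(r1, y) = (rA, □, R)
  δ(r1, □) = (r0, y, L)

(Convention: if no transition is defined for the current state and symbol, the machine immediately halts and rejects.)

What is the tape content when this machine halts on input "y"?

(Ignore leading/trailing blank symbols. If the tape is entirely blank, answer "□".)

Execution trace:
Initial: [r0]y
Step 1: δ(r0, y) = (r0, x, R) → x[r0]□
Step 2: δ(r0, □) = (r1, □, L) → [r1]x□
Step 3: δ(r1, x) = (rR, x, L) → [rR]□x□

The machine reaches the reject state rR and halts.

Final tape (ignoring leading/trailing blanks): x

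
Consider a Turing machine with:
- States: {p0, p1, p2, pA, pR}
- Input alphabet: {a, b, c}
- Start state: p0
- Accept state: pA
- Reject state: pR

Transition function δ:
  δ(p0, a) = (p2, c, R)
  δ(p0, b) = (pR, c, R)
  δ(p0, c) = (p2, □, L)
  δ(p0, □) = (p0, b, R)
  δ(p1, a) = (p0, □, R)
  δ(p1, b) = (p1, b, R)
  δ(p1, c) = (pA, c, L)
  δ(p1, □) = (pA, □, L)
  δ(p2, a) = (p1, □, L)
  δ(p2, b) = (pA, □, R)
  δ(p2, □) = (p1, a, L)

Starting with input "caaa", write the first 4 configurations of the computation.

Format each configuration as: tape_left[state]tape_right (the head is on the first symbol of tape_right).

Transitions applied:
Step 1: δ(p0, c) = (p2, □, L)
Step 2: δ(p2, □) = (p1, a, L)
Step 3: δ(p1, □) = (pA, □, L)

The first 4 configurations are:
[p0]caaa ⊢ [p2]□□aaa ⊢ [p1]□a□aaa ⊢ [pA]□□a□aaa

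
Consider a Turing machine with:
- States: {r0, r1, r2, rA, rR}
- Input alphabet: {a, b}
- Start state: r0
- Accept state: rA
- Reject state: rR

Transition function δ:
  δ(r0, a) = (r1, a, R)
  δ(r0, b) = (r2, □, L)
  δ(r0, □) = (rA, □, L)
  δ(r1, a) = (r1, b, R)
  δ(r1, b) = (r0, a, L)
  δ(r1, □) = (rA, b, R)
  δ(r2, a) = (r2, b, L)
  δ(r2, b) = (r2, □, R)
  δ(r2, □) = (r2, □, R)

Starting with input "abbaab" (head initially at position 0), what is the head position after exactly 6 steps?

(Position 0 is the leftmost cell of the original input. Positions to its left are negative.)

Execution trace (head position shown):
Step 0: [r0]abbaab  (head at position 0)
Step 1: move right → a[r1]bbaab  (head at position 1)
Step 2: move left → [r0]aabaab  (head at position 0)
Step 3: move right → a[r1]abaab  (head at position 1)
Step 4: move right → ab[r1]baab  (head at position 2)
Step 5: move left → a[r0]baaab  (head at position 1)
Step 6: move left → [r2]a□aaab  (head at position 0)

After 6 steps, the head is at position 0.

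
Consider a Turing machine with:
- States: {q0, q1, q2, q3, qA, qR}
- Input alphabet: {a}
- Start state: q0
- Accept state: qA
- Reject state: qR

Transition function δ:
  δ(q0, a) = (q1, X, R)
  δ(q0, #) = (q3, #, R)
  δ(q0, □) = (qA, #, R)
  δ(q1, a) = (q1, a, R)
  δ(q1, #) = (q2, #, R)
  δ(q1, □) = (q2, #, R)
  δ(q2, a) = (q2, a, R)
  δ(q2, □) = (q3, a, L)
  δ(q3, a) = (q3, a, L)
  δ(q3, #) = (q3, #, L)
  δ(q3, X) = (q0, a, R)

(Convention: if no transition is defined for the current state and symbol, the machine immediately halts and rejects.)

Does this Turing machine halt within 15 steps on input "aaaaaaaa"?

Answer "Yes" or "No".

Execution trace:
Initial: [q0]aaaaaaaa
Step 1: δ(q0, a) = (q1, X, R) → X[q1]aaaaaaa
Step 2: δ(q1, a) = (q1, a, R) → Xa[q1]aaaaaa
Step 3: δ(q1, a) = (q1, a, R) → Xaa[q1]aaaaa
Step 4: δ(q1, a) = (q1, a, R) → Xaaa[q1]aaaa
Step 5: δ(q1, a) = (q1, a, R) → Xaaaa[q1]aaa
Step 6: δ(q1, a) = (q1, a, R) → Xaaaaa[q1]aa
Step 7: δ(q1, a) = (q1, a, R) → Xaaaaaa[q1]a
Step 8: δ(q1, a) = (q1, a, R) → Xaaaaaaa[q1]□
Step 9: δ(q1, □) = (q2, #, R) → Xaaaaaaa#[q2]□
Step 10: δ(q2, □) = (q3, a, L) → Xaaaaaaa[q3]#a
Step 11: δ(q3, #) = (q3, #, L) → Xaaaaaa[q3]a#a
Step 12: δ(q3, a) = (q3, a, L) → Xaaaaa[q3]aa#a
Step 13: δ(q3, a) = (q3, a, L) → Xaaaa[q3]aaa#a
Step 14: δ(q3, a) = (q3, a, L) → Xaaa[q3]aaaa#a
Step 15: δ(q3, a) = (q3, a, L) → Xaa[q3]aaaaa#a

The machine has not reached a halting state after 15 steps.
The machine did not halt within the 15-step bound.

Answer: No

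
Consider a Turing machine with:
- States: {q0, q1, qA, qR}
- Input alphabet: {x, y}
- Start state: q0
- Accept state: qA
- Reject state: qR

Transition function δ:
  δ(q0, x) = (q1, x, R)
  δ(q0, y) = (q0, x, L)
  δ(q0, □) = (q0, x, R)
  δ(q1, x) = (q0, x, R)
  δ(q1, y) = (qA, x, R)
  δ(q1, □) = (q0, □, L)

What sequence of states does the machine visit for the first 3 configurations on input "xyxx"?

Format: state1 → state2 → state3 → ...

Execution trace:
Initial: [q0]xyxx
Step 1: δ(q0, x) = (q1, x, R) → x[q1]yxx
Step 2: δ(q1, y) = (qA, x, R) → xx[qA]xx

The machine reaches the accept state qA and halts.

State sequence: q0 → q1 → qA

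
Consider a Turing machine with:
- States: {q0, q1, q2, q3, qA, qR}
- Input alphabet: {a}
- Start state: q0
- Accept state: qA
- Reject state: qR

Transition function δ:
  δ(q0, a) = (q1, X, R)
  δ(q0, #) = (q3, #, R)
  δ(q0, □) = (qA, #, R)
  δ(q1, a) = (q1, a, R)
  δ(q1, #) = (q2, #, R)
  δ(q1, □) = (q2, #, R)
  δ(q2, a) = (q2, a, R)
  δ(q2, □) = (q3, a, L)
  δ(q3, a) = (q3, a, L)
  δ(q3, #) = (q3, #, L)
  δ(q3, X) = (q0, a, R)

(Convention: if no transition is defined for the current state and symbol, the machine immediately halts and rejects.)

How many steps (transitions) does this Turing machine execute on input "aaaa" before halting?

Execution trace:
Initial: [q0]aaaa
Step 1: δ(q0, a) = (q1, X, R) → X[q1]aaa
Step 2: δ(q1, a) = (q1, a, R) → Xa[q1]aa
Step 3: δ(q1, a) = (q1, a, R) → Xaa[q1]a
Step 4: δ(q1, a) = (q1, a, R) → Xaaa[q1]□
Step 5: δ(q1, □) = (q2, #, R) → Xaaa#[q2]□
Step 6: δ(q2, □) = (q3, a, L) → Xaaa[q3]#a
Step 7: δ(q3, #) = (q3, #, L) → Xaa[q3]a#a
Step 8: δ(q3, a) = (q3, a, L) → Xa[q3]aa#a
Step 9: δ(q3, a) = (q3, a, L) → X[q3]aaa#a
Step 10: δ(q3, a) = (q3, a, L) → [q3]Xaaa#a
Step 11: δ(q3, X) = (q0, a, R) → a[q0]aaa#a
Step 12: δ(q0, a) = (q1, X, R) → aX[q1]aa#a
Step 13: δ(q1, a) = (q1, a, R) → aXa[q1]a#a
Step 14: δ(q1, a) = (q1, a, R) → aXaa[q1]#a
Step 15: δ(q1, #) = (q2, #, R) → aXaa#[q2]a
Step 16: δ(q2, a) = (q2, a, R) → aXaa#a[q2]□
Step 17: δ(q2, □) = (q3, a, L) → aXaa#[q3]aa
Step 18: δ(q3, a) = (q3, a, L) → aXaa[q3]#aa
Step 19: δ(q3, #) = (q3, #, L) → aXa[q3]a#aa
Step 20: δ(q3, a) = (q3, a, L) → aX[q3]aa#aa
Step 21: δ(q3, a) = (q3, a, L) → a[q3]Xaa#aa
Step 22: δ(q3, X) = (q0, a, R) → aa[q0]aa#aa
Step 23: δ(q0, a) = (q1, X, R) → aaX[q1]a#aa
Step 24: δ(q1, a) = (q1, a, R) → aaXa[q1]#aa
Step 25: δ(q1, #) = (q2, #, R) → aaXa#[q2]aa
Step 26: δ(q2, a) = (q2, a, R) → aaXa#a[q2]a
Step 27: δ(q2, a) = (q2, a, R) → aaXa#aa[q2]□
Step 28: δ(q2, □) = (q3, a, L) → aaXa#a[q3]aa
Step 29: δ(q3, a) = (q3, a, L) → aaXa#[q3]aaa
Step 30: δ(q3, a) = (q3, a, L) → aaXa[q3]#aaa
Step 31: δ(q3, #) = (q3, #, L) → aaX[q3]a#aaa
Step 32: δ(q3, a) = (q3, a, L) → aa[q3]Xa#aaa
Step 33: δ(q3, X) = (q0, a, R) → aaa[q0]a#aaa
Step 34: δ(q0, a) = (q1, X, R) → aaaX[q1]#aaa
Step 35: δ(q1, #) = (q2, #, R) → aaaX#[q2]aaa
Step 36: δ(q2, a) = (q2, a, R) → aaaX#a[q2]aa
Step 37: δ(q2, a) = (q2, a, R) → aaaX#aa[q2]a
Step 38: δ(q2, a) = (q2, a, R) → aaaX#aaa[q2]□
Step 39: δ(q2, □) = (q3, a, L) → aaaX#aa[q3]aa
Step 40: δ(q3, a) = (q3, a, L) → aaaX#a[q3]aaa
Step 41: δ(q3, a) = (q3, a, L) → aaaX#[q3]aaaa
Step 42: δ(q3, a) = (q3, a, L) → aaaX[q3]#aaaa
Step 43: δ(q3, #) = (q3, #, L) → aaa[q3]X#aaaa
Step 44: δ(q3, X) = (q0, a, R) → aaaa[q0]#aaaa
Step 45: δ(q0, #) = (q3, #, R) → aaaa#[q3]aaaa
Step 46: δ(q3, a) = (q3, a, L) → aaaa[q3]#aaaa
Step 47: δ(q3, #) = (q3, #, L) → aaa[q3]a#aaaa
Step 48: δ(q3, a) = (q3, a, L) → aa[q3]aa#aaaa
Step 49: δ(q3, a) = (q3, a, L) → a[q3]aaa#aaaa
Step 50: δ(q3, a) = (q3, a, L) → [q3]aaaa#aaaa
Step 51: δ(q3, a) = (q3, a, L) → [q3]□aaaa#aaaa

No transition is defined for δ(q3, □). By convention the machine halts and rejects.

The machine executed 51 steps before halting.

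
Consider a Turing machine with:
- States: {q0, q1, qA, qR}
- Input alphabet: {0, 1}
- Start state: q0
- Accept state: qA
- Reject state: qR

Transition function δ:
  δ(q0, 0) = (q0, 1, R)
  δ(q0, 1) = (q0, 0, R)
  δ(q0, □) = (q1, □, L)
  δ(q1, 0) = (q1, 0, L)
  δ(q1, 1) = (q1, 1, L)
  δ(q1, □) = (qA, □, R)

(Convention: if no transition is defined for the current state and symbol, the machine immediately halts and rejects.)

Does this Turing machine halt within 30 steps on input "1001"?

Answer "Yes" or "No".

Execution trace:
Initial: [q0]1001
Step 1: δ(q0, 1) = (q0, 0, R) → 0[q0]001
Step 2: δ(q0, 0) = (q0, 1, R) → 01[q0]01
Step 3: δ(q0, 0) = (q0, 1, R) → 011[q0]1
Step 4: δ(q0, 1) = (q0, 0, R) → 0110[q0]□
Step 5: δ(q0, □) = (q1, □, L) → 011[q1]0□
Step 6: δ(q1, 0) = (q1, 0, L) → 01[q1]10□
Step 7: δ(q1, 1) = (q1, 1, L) → 0[q1]110□
Step 8: δ(q1, 1) = (q1, 1, L) → [q1]0110□
Step 9: δ(q1, 0) = (q1, 0, L) → [q1]□0110□
Step 10: δ(q1, □) = (qA, □, R) → □[qA]0110□

The machine reaches the accept state qA and halts.
The machine halted after 10 steps (within the 30-step bound).

Answer: Yes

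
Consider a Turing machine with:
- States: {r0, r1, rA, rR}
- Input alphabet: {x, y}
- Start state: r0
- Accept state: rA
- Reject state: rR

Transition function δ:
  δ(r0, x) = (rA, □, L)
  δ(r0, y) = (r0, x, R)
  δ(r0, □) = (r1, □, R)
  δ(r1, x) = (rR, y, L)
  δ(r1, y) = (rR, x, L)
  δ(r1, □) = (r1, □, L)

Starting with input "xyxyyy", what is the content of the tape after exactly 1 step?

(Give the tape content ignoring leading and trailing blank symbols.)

Execution trace:
Initial: [r0]xyxyyy
Step 1: δ(r0, x) = (rA, □, L) → [rA]□□yxyyy

The machine reaches the accept state rA and halts.

After 1 step, the tape (ignoring leading/trailing blanks) is: yxyyy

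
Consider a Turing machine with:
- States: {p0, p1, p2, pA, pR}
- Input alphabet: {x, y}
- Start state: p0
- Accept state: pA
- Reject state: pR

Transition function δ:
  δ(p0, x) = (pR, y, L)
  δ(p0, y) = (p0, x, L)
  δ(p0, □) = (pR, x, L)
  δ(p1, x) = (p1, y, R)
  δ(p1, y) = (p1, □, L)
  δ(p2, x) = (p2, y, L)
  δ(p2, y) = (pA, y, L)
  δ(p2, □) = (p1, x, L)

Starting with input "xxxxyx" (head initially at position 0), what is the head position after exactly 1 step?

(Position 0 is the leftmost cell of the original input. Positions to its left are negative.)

Execution trace (head position shown):
Step 0: [p0]xxxxyx  (head at position 0)
Step 1: move left → [pR]□yxxxyx  (head at position -1)

After 1 step, the head is at position -1.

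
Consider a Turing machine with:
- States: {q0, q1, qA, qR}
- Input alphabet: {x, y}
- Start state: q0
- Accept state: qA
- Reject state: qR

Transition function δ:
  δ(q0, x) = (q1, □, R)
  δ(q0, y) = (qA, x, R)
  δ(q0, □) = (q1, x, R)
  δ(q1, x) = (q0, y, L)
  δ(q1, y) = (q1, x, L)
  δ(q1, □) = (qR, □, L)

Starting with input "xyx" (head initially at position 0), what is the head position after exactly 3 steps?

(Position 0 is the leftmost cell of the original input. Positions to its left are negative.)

Execution trace (head position shown):
Step 0: [q0]xyx  (head at position 0)
Step 1: move right → □[q1]yx  (head at position 1)
Step 2: move left → [q1]□xx  (head at position 0)
Step 3: move left → [qR]□□xx  (head at position -1)

After 3 steps, the head is at position -1.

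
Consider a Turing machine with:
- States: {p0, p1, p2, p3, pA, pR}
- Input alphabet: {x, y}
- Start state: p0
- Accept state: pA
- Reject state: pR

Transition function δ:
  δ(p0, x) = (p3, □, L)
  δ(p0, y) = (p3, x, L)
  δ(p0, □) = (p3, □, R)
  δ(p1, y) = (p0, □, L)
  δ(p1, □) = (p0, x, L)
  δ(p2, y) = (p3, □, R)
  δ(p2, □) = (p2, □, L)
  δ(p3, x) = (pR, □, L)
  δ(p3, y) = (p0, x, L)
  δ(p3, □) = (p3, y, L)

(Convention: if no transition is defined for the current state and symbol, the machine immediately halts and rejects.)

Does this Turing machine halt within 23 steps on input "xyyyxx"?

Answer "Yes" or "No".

Execution trace:
Initial: [p0]xyyyxx
Step 1: δ(p0, x) = (p3, □, L) → [p3]□□yyyxx
Step 2: δ(p3, □) = (p3, y, L) → [p3]□y□yyyxx
Step 3: δ(p3, □) = (p3, y, L) → [p3]□yy□yyyxx
Step 4: δ(p3, □) = (p3, y, L) → [p3]□yyy□yyyxx
Step 5: δ(p3, □) = (p3, y, L) → [p3]□yyyy□yyyxx
Step 6: δ(p3, □) = (p3, y, L) → [p3]□yyyyy□yyyxx
Step 7: δ(p3, □) = (p3, y, L) → [p3]□yyyyyy□yyyxx
Step 8: δ(p3, □) = (p3, y, L) → [p3]□yyyyyyy□yyyxx
Step 9: δ(p3, □) = (p3, y, L) → [p3]□yyyyyyyy□yyyxx
Step 10: δ(p3, □) = (p3, y, L) → [p3]□yyyyyyyyy□yyyxx
Step 11: δ(p3, □) = (p3, y, L) → [p3]□yyyyyyyyyy□yyyxx
Step 12: δ(p3, □) = (p3, y, L) → [p3]□yyyyyyyyyyy□yyyxx
Step 13: δ(p3, □) = (p3, y, L) → [p3]□yyyyyyyyyyyy□yyyxx
Step 14: δ(p3, □) = (p3, y, L) → [p3]□yyyyyyyyyyyyy□yyyxx
Step 15: δ(p3, □) = (p3, y, L) → [p3]□yyyyyyyyyyyyyy□yyyxx
Step 16: δ(p3, □) = (p3, y, L) → [p3]□yyyyyyyyyyyyyyy□yyyxx
Step 17: δ(p3, □) = (p3, y, L) → [p3]□yyyyyyyyyyyyyyyy□yyyxx
Step 18: δ(p3, □) = (p3, y, L) → [p3]□yyyyyyyyyyyyyyyyy□yyyxx
Step 19: δ(p3, □) = (p3, y, L) → [p3]□yyyyyyyyyyyyyyyyyy□yyyxx
Step 20: δ(p3, □) = (p3, y, L) → [p3]□yyyyyyyyyyyyyyyyyyy□yyyxx
Step 21: δ(p3, □) = (p3, y, L) → [p3]□yyyyyyyyyyyyyyyyyyyy□yyyxx
Step 22: δ(p3, □) = (p3, y, L) → [p3]□yyyyyyyyyyyyyyyyyyyyy□yyyxx
Step 23: δ(p3, □) = (p3, y, L) → [p3]□yyyyyyyyyyyyyyyyyyyyyy□yyyxx

The machine has not reached a halting state after 23 steps.
The machine did not halt within the 23-step bound.

Answer: No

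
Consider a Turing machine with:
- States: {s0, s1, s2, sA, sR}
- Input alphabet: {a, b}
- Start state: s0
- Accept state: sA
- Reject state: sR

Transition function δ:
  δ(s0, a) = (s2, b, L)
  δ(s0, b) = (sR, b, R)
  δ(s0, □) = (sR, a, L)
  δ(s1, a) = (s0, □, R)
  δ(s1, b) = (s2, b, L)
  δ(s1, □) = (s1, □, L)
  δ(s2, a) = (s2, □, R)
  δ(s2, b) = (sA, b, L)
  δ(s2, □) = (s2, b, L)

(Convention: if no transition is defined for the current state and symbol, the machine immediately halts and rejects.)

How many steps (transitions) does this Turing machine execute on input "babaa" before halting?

Execution trace:
Initial: [s0]babaa
Step 1: δ(s0, b) = (sR, b, R) → b[sR]abaa

The machine reaches the reject state sR and halts.

The machine executed 1 step before halting.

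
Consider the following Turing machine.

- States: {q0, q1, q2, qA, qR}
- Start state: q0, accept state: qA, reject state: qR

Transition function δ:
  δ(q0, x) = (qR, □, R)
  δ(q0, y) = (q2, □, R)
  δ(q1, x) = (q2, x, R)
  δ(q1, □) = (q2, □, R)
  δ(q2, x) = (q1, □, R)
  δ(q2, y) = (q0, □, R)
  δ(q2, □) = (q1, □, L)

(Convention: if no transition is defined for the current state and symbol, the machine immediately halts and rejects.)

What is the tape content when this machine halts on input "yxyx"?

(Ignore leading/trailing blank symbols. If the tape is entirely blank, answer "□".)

Execution trace:
Initial: [q0]yxyx
Step 1: δ(q0, y) = (q2, □, R) → □[q2]xyx
Step 2: δ(q2, x) = (q1, □, R) → □□[q1]yx

No transition is defined for δ(q1, y). By convention the machine halts and rejects.

Final tape (ignoring leading/trailing blanks): yx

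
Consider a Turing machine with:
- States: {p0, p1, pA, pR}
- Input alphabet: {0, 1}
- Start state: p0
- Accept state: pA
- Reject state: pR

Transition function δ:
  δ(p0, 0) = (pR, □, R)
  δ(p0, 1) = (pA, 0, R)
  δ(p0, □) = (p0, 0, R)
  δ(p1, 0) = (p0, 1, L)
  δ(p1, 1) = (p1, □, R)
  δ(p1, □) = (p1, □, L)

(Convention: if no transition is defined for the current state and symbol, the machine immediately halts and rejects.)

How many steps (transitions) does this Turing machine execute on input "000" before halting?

Execution trace:
Initial: [p0]000
Step 1: δ(p0, 0) = (pR, □, R) → □[pR]00

The machine reaches the reject state pR and halts.

The machine executed 1 step before halting.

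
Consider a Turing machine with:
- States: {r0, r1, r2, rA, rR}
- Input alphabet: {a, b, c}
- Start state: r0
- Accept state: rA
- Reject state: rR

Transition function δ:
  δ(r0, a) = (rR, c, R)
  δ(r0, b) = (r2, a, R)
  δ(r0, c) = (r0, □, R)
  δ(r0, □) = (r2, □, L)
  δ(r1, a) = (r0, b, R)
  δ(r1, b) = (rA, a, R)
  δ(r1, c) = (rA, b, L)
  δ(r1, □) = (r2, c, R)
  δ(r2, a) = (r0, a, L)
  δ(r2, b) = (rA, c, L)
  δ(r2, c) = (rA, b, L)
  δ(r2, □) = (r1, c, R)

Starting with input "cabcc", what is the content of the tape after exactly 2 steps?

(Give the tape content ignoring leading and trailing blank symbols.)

Execution trace:
Initial: [r0]cabcc
Step 1: δ(r0, c) = (r0, □, R) → □[r0]abcc
Step 2: δ(r0, a) = (rR, c, R) → □c[rR]bcc

The machine reaches the reject state rR and halts.

After 2 steps, the tape (ignoring leading/trailing blanks) is: cbcc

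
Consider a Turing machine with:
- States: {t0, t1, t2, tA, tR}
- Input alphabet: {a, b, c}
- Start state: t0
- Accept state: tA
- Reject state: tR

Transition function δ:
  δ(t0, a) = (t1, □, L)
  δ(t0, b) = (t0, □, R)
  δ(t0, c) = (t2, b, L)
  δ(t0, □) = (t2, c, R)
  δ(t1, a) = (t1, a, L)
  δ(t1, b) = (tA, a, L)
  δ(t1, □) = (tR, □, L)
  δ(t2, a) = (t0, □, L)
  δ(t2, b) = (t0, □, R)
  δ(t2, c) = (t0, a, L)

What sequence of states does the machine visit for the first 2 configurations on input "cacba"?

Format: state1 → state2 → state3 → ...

Execution trace:
Initial: [t0]cacba
Step 1: δ(t0, c) = (t2, b, L) → [t2]□bacba

No transition is defined for δ(t2, □). By convention the machine halts and rejects.

State sequence: t0 → t2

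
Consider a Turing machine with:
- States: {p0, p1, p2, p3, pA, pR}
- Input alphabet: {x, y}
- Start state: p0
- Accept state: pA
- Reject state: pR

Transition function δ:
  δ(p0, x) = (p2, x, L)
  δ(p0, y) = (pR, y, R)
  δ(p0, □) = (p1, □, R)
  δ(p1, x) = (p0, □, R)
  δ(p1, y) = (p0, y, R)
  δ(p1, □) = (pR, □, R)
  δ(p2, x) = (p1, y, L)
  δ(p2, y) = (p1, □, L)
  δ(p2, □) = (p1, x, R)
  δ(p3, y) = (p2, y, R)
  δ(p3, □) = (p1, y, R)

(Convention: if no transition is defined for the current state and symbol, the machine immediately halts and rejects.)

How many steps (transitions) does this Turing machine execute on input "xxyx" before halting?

Execution trace:
Initial: [p0]xxyx
Step 1: δ(p0, x) = (p2, x, L) → [p2]□xxyx
Step 2: δ(p2, □) = (p1, x, R) → x[p1]xxyx
Step 3: δ(p1, x) = (p0, □, R) → x□[p0]xyx
Step 4: δ(p0, x) = (p2, x, L) → x[p2]□xyx
Step 5: δ(p2, □) = (p1, x, R) → xx[p1]xyx
Step 6: δ(p1, x) = (p0, □, R) → xx□[p0]yx
Step 7: δ(p0, y) = (pR, y, R) → xx□y[pR]x

The machine reaches the reject state pR and halts.

The machine executed 7 steps before halting.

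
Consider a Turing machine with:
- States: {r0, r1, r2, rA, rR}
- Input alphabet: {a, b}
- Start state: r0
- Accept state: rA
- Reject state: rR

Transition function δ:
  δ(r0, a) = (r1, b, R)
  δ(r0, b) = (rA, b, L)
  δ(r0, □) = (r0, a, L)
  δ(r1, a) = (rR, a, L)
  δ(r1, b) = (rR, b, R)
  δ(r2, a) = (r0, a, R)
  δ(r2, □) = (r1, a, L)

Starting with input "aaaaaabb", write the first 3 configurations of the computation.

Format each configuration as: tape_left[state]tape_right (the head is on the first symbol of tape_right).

Transitions applied:
Step 1: δ(r0, a) = (r1, b, R)
Step 2: δ(r1, a) = (rR, a, L)

The first 3 configurations are:
[r0]aaaaaabb ⊢ b[r1]aaaaabb ⊢ [rR]baaaaabb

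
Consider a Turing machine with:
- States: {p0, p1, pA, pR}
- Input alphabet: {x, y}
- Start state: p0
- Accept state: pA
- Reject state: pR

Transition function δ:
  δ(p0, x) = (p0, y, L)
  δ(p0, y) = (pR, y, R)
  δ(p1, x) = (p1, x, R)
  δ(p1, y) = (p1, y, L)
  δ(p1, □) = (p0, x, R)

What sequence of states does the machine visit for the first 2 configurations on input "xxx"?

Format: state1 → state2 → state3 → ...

Execution trace:
Initial: [p0]xxx
Step 1: δ(p0, x) = (p0, y, L) → [p0]□yxx

No transition is defined for δ(p0, □). By convention the machine halts and rejects.

State sequence: p0 → p0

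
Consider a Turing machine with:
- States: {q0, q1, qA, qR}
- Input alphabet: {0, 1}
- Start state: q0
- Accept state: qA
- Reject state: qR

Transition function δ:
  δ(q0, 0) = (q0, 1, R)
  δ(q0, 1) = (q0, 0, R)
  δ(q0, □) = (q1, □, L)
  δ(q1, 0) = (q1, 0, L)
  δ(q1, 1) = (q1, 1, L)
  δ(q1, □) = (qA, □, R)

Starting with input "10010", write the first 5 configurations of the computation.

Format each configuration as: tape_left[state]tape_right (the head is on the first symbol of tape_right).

Transitions applied:
Step 1: δ(q0, 1) = (q0, 0, R)
Step 2: δ(q0, 0) = (q0, 1, R)
Step 3: δ(q0, 0) = (q0, 1, R)
Step 4: δ(q0, 1) = (q0, 0, R)

The first 5 configurations are:
[q0]10010 ⊢ 0[q0]0010 ⊢ 01[q0]010 ⊢ 011[q0]10 ⊢ 0110[q0]0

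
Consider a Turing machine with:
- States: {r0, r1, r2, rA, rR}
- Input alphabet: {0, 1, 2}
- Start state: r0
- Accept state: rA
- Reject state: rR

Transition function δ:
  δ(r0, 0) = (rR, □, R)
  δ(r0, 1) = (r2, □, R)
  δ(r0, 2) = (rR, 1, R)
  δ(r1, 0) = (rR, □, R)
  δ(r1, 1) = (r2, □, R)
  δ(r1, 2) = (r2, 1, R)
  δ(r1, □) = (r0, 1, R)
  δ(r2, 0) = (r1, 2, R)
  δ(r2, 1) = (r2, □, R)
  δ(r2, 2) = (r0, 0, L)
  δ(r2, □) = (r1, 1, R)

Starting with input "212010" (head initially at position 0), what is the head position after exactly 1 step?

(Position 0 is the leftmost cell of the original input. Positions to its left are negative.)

Execution trace (head position shown):
Step 0: [r0]212010  (head at position 0)
Step 1: move right → 1[rR]12010  (head at position 1)

After 1 step, the head is at position 1.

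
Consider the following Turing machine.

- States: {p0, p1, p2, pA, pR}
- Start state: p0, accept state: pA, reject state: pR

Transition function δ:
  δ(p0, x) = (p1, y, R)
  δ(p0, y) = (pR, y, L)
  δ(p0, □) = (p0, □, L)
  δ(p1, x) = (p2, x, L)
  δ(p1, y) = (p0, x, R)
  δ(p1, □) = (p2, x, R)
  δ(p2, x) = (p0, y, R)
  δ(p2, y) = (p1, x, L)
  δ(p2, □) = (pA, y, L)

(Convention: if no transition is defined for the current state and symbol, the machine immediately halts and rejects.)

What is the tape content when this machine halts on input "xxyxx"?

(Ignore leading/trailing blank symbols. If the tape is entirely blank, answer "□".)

Execution trace:
Initial: [p0]xxyxx
Step 1: δ(p0, x) = (p1, y, R) → y[p1]xyxx
Step 2: δ(p1, x) = (p2, x, L) → [p2]yxyxx
Step 3: δ(p2, y) = (p1, x, L) → [p1]□xxyxx
Step 4: δ(p1, □) = (p2, x, R) → x[p2]xxyxx
Step 5: δ(p2, x) = (p0, y, R) → xy[p0]xyxx
Step 6: δ(p0, x) = (p1, y, R) → xyy[p1]yxx
Step 7: δ(p1, y) = (p0, x, R) → xyyx[p0]xx
Step 8: δ(p0, x) = (p1, y, R) → xyyxy[p1]x
Step 9: δ(p1, x) = (p2, x, L) → xyyx[p2]yx
Step 10: δ(p2, y) = (p1, x, L) → xyy[p1]xxx
Step 11: δ(p1, x) = (p2, x, L) → xy[p2]yxxx
Step 12: δ(p2, y) = (p1, x, L) → x[p1]yxxxx
Step 13: δ(p1, y) = (p0, x, R) → xx[p0]xxxx
Step 14: δ(p0, x) = (p1, y, R) → xxy[p1]xxx
Step 15: δ(p1, x) = (p2, x, L) → xx[p2]yxxx
Step 16: δ(p2, y) = (p1, x, L) → x[p1]xxxxx
Step 17: δ(p1, x) = (p2, x, L) → [p2]xxxxxx
Step 18: δ(p2, x) = (p0, y, R) → y[p0]xxxxx
Step 19: δ(p0, x) = (p1, y, R) → yy[p1]xxxx
Step 20: δ(p1, x) = (p2, x, L) → y[p2]yxxxx
Step 21: δ(p2, y) = (p1, x, L) → [p1]yxxxxx
Step 22: δ(p1, y) = (p0, x, R) → x[p0]xxxxx
Step 23: δ(p0, x) = (p1, y, R) → xy[p1]xxxx
Step 24: δ(p1, x) = (p2, x, L) → x[p2]yxxxx
Step 25: δ(p2, y) = (p1, x, L) → [p1]xxxxxx
Step 26: δ(p1, x) = (p2, x, L) → [p2]□xxxxxx
Step 27: δ(p2, □) = (pA, y, L) → [pA]□yxxxxxx

The machine reaches the accept state pA and halts.

Final tape (ignoring leading/trailing blanks): yxxxxxx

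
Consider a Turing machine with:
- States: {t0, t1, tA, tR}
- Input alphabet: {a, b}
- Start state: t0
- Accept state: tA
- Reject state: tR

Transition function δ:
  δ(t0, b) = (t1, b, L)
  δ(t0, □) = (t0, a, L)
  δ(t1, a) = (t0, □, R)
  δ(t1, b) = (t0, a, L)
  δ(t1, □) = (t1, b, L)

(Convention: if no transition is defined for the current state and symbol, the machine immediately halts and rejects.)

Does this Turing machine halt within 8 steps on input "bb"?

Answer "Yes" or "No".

Execution trace:
Initial: [t0]bb
Step 1: δ(t0, b) = (t1, b, L) → [t1]□bb
Step 2: δ(t1, □) = (t1, b, L) → [t1]□bbb
Step 3: δ(t1, □) = (t1, b, L) → [t1]□bbbb
Step 4: δ(t1, □) = (t1, b, L) → [t1]□bbbbb
Step 5: δ(t1, □) = (t1, b, L) → [t1]□bbbbbb
Step 6: δ(t1, □) = (t1, b, L) → [t1]□bbbbbbb
Step 7: δ(t1, □) = (t1, b, L) → [t1]□bbbbbbbb
Step 8: δ(t1, □) = (t1, b, L) → [t1]□bbbbbbbbb

The machine has not reached a halting state after 8 steps.
The machine did not halt within the 8-step bound.

Answer: No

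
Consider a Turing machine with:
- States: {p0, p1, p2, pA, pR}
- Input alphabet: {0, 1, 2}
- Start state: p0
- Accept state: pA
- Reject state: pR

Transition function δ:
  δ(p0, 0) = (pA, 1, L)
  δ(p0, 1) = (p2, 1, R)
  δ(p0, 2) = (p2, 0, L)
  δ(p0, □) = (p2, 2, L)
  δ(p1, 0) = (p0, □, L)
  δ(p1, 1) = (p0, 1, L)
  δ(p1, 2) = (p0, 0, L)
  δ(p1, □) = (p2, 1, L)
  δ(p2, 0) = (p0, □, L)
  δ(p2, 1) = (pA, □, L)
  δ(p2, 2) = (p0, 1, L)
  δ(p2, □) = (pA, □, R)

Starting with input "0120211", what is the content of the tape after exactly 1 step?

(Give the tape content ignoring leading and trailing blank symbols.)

Execution trace:
Initial: [p0]0120211
Step 1: δ(p0, 0) = (pA, 1, L) → [pA]□1120211

The machine reaches the accept state pA and halts.

After 1 step, the tape (ignoring leading/trailing blanks) is: 1120211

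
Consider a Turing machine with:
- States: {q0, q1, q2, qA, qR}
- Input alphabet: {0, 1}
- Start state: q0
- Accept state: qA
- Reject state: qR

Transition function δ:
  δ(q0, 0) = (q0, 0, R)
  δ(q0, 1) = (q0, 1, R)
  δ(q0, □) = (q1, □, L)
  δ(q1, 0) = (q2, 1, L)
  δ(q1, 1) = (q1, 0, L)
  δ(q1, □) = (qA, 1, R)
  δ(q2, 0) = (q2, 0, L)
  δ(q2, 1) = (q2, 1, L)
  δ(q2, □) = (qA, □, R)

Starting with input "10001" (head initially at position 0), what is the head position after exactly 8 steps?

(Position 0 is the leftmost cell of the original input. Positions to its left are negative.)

Execution trace (head position shown):
Step 0: [q0]10001  (head at position 0)
Step 1: move right → 1[q0]0001  (head at position 1)
Step 2: move right → 10[q0]001  (head at position 2)
Step 3: move right → 100[q0]01  (head at position 3)
Step 4: move right → 1000[q0]1  (head at position 4)
Step 5: move right → 10001[q0]□  (head at position 5)
Step 6: move left → 1000[q1]1□  (head at position 4)
Step 7: move left → 100[q1]00□  (head at position 3)
Step 8: move left → 10[q2]010□  (head at position 2)

After 8 steps, the head is at position 2.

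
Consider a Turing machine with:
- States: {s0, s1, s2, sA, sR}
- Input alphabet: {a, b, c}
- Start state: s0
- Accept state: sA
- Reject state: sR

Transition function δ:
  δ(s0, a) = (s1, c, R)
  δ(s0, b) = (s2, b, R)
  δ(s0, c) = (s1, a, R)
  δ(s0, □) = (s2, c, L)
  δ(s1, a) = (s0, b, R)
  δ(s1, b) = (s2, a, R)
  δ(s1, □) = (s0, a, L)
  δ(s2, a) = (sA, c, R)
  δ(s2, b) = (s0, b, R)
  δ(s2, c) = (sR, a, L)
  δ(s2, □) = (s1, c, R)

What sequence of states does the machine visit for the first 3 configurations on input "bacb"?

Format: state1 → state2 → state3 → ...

Execution trace:
Initial: [s0]bacb
Step 1: δ(s0, b) = (s2, b, R) → b[s2]acb
Step 2: δ(s2, a) = (sA, c, R) → bc[sA]cb

The machine reaches the accept state sA and halts.

State sequence: s0 → s2 → sA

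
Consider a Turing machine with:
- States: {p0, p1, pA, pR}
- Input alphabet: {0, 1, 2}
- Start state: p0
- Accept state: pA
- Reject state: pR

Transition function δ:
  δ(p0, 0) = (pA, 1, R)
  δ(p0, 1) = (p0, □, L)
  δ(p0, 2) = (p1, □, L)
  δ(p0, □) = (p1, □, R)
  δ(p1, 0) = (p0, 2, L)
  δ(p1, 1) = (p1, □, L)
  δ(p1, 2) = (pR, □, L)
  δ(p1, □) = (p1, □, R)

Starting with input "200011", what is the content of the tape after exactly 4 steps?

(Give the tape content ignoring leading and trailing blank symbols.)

Execution trace:
Initial: [p0]200011
Step 1: δ(p0, 2) = (p1, □, L) → [p1]□□00011
Step 2: δ(p1, □) = (p1, □, R) → □[p1]□00011
Step 3: δ(p1, □) = (p1, □, R) → □□[p1]00011
Step 4: δ(p1, 0) = (p0, 2, L) → □[p0]□20011

After 4 steps, the tape (ignoring leading/trailing blanks) is: 20011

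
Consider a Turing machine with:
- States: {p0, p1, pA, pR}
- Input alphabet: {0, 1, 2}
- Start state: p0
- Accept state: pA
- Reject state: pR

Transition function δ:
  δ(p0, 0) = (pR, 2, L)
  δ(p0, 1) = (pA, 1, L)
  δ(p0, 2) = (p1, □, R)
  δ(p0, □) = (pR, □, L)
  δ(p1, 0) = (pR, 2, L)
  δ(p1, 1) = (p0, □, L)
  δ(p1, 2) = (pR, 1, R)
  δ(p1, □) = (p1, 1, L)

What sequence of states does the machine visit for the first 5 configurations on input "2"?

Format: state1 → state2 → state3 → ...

Execution trace:
Initial: [p0]2
Step 1: δ(p0, 2) = (p1, □, R) → □[p1]□
Step 2: δ(p1, □) = (p1, 1, L) → [p1]□1
Step 3: δ(p1, □) = (p1, 1, L) → [p1]□11
Step 4: δ(p1, □) = (p1, 1, L) → [p1]□111

State sequence: p0 → p1 → p1 → p1 → p1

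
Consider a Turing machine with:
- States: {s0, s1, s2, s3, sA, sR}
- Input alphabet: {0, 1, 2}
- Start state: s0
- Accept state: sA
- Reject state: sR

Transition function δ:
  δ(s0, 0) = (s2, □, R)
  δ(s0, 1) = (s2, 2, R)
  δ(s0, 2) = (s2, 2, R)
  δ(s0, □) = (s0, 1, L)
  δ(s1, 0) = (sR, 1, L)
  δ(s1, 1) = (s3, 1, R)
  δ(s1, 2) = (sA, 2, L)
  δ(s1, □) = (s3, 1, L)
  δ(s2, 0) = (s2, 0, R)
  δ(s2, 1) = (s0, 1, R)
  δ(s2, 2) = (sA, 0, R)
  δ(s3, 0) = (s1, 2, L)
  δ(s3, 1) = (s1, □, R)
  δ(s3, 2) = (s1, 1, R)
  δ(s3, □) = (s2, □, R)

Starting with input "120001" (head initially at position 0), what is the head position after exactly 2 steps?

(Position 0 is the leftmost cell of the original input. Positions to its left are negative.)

Execution trace (head position shown):
Step 0: [s0]120001  (head at position 0)
Step 1: move right → 2[s2]20001  (head at position 1)
Step 2: move right → 20[sA]0001  (head at position 2)

After 2 steps, the head is at position 2.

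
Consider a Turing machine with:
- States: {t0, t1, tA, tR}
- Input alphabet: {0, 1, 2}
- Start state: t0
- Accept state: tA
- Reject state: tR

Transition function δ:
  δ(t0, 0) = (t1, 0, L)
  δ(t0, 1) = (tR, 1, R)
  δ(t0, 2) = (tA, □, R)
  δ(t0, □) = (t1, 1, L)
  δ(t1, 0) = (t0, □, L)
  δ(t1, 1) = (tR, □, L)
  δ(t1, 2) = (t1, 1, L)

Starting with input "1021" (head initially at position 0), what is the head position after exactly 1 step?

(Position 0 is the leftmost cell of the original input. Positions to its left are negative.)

Execution trace (head position shown):
Step 0: [t0]1021  (head at position 0)
Step 1: move right → 1[tR]021  (head at position 1)

After 1 step, the head is at position 1.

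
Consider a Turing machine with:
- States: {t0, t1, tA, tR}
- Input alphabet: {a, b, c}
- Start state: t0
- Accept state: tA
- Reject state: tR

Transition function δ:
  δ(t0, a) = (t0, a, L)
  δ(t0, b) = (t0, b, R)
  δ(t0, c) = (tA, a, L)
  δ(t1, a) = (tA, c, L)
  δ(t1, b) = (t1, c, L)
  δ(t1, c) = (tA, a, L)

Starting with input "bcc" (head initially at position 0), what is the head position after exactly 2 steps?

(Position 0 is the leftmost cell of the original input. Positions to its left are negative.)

Execution trace (head position shown):
Step 0: [t0]bcc  (head at position 0)
Step 1: move right → b[t0]cc  (head at position 1)
Step 2: move left → [tA]bac  (head at position 0)

After 2 steps, the head is at position 0.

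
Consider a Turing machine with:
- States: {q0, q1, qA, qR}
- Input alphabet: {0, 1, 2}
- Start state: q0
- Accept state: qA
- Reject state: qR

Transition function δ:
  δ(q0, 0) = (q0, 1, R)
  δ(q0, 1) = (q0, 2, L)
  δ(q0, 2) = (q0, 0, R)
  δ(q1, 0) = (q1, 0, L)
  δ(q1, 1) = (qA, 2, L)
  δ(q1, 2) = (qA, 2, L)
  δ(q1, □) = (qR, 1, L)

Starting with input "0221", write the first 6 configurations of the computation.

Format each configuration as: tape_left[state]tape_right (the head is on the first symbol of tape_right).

Transitions applied:
Step 1: δ(q0, 0) = (q0, 1, R)
Step 2: δ(q0, 2) = (q0, 0, R)
Step 3: δ(q0, 2) = (q0, 0, R)
Step 4: δ(q0, 1) = (q0, 2, L)
Step 5: δ(q0, 0) = (q0, 1, R)

The first 6 configurations are:
[q0]0221 ⊢ 1[q0]221 ⊢ 10[q0]21 ⊢ 100[q0]1 ⊢ 10[q0]02 ⊢ 101[q0]2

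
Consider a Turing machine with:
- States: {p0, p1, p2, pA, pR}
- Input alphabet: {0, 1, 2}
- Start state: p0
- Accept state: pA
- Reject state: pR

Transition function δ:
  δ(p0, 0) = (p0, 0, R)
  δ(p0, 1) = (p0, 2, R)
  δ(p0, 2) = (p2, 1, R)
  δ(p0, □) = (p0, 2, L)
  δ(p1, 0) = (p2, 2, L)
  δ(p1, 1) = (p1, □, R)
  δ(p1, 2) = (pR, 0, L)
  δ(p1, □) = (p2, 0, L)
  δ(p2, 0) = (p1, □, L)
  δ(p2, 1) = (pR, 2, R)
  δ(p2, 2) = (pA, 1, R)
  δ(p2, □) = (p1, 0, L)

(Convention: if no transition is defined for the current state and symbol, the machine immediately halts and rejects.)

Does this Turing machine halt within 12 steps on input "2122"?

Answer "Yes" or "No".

Execution trace:
Initial: [p0]2122
Step 1: δ(p0, 2) = (p2, 1, R) → 1[p2]122
Step 2: δ(p2, 1) = (pR, 2, R) → 12[pR]22

The machine reaches the reject state pR and halts.
The machine halted after 2 steps (within the 12-step bound).

Answer: Yes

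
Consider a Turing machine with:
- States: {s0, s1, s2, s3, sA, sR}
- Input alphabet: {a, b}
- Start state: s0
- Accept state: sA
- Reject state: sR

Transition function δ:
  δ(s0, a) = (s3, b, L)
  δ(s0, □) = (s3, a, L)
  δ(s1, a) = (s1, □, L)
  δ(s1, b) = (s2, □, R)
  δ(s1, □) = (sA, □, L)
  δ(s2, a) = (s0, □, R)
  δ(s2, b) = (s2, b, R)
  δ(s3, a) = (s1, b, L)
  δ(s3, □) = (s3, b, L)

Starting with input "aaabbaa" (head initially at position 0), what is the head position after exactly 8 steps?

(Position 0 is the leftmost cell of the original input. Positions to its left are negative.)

Execution trace (head position shown):
Step 0: [s0]aaabbaa  (head at position 0)
Step 1: move left → [s3]□baabbaa  (head at position -1)
Step 2: move left → [s3]□bbaabbaa  (head at position -2)
Step 3: move left → [s3]□bbbaabbaa  (head at position -3)
Step 4: move left → [s3]□bbbbaabbaa  (head at position -4)
Step 5: move left → [s3]□bbbbbaabbaa  (head at position -5)
Step 6: move left → [s3]□bbbbbbaabbaa  (head at position -6)
Step 7: move left → [s3]□bbbbbbbaabbaa  (head at position -7)
Step 8: move left → [s3]□bbbbbbbbaabbaa  (head at position -8)

After 8 steps, the head is at position -8.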